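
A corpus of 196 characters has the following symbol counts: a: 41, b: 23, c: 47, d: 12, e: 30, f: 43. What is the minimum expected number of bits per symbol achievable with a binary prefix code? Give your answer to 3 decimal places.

Probabilities are the counts divided by 196.
Repeatedly combine the two least-probable nodes; the expected code length is the sum of the merged weights.
merge 3/49 + 23/196 → 5/28
merge 15/98 + 5/28 → 65/196
merge 41/196 + 43/196 → 3/7
merge 47/196 + 65/196 → 4/7
merge 3/7 + 4/7 → 1
L = 5/28 + 65/196 + 3/7 + 4/7 + 1 = 123/49 ≈ 2.510 bits/symbol.

2.510 bits/symbol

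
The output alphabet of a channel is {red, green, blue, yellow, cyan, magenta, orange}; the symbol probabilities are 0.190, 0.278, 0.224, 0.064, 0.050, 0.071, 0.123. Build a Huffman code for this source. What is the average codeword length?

2.607 bits/symbol

Repeatedly combine the two least-probable nodes; the expected code length is the sum of the merged weights.
merge 1/20 + 8/125 → 57/500
merge 71/1000 + 57/500 → 37/200
merge 123/1000 + 37/200 → 77/250
merge 19/100 + 28/125 → 207/500
merge 139/500 + 77/250 → 293/500
merge 207/500 + 293/500 → 1
L = 57/500 + 37/200 + 77/250 + 207/500 + 293/500 + 1 = 2607/1000 = 2.607 bits/symbol.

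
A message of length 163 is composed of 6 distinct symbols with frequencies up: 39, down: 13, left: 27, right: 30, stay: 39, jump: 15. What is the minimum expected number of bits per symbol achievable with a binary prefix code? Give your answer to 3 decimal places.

Probabilities are the counts divided by 163.
Repeatedly combine the two least-probable nodes; the expected code length is the sum of the merged weights.
merge 13/163 + 15/163 → 28/163
merge 27/163 + 28/163 → 55/163
merge 30/163 + 39/163 → 69/163
merge 39/163 + 55/163 → 94/163
merge 69/163 + 94/163 → 1
L = 28/163 + 55/163 + 69/163 + 94/163 + 1 = 409/163 ≈ 2.509 bits/symbol.

2.509 bits/symbol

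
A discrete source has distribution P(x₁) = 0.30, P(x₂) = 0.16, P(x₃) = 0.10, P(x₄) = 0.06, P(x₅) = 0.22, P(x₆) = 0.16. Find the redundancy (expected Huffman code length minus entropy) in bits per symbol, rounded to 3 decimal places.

0.057 bits

Entropy H = −Σ p log₂ p ≈ 2.4234 bits.
Huffman merges: 3/50+1/10→4/25; 4/25+4/25→8/25; 4/25+11/50→19/50; 3/10+8/25→31/50; 19/50+31/50→1. L = 62/25 ≈ 2.4800.
L − H = 2.4800 − 2.4234 = 0.057 bits.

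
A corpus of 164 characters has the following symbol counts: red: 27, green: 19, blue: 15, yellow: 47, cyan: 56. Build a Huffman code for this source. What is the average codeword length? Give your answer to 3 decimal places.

Probabilities are the counts divided by 164.
Repeatedly combine the two least-probable nodes; the expected code length is the sum of the merged weights.
merge 15/164 + 19/164 → 17/82
merge 27/164 + 17/82 → 61/164
merge 47/164 + 14/41 → 103/164
merge 61/164 + 103/164 → 1
L = 17/82 + 61/164 + 103/164 + 1 = 181/82 ≈ 2.207 bits/symbol.

2.207 bits/symbol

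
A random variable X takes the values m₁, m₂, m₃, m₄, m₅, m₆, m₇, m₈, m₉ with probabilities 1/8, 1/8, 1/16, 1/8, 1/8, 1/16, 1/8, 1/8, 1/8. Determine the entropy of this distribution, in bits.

3.125 bits

Each probability is a power of 1/2, so log₂(1/p) is an integer.
H = Σ p·log₂(1/p) = 1/8·3 + 1/8·3 + 1/16·4 + 1/8·3 + 1/8·3 + 1/16·4 + 1/8·3 + 1/8·3 + 1/8·3 = 3.125 bits.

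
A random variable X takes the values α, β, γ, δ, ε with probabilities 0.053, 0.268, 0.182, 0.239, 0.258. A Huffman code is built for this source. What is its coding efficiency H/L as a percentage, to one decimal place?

97.5%

Entropy H = −Σ p log₂ p ≈ 2.1789 bits.
Huffman merges: 53/1000+91/500→47/200; 47/200+239/1000→237/500; 129/500+67/250→263/500; 237/500+263/500→1. L = 447/200 ≈ 2.2350.
Efficiency = H/L = 2.1789/2.2350 = 97.5%.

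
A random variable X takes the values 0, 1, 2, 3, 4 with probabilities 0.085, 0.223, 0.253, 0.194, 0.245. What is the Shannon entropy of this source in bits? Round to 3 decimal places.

H = −Σ pᵢ log₂ pᵢ.
−0.085·log₂(0.085) = 0.3023
−0.223·log₂(0.223) = 0.4828
−0.253·log₂(0.253) = 0.5016
−0.194·log₂(0.194) = 0.4590
−0.245·log₂(0.245) = 0.4971
Sum ≈ 2.2428 → 2.243 bits.

2.243 bits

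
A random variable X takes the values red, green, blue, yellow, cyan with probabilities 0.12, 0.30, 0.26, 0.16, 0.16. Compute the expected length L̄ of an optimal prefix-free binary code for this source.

2.28 bits/symbol

Repeatedly combine the two least-probable nodes; the expected code length is the sum of the merged weights.
merge 3/25 + 4/25 → 7/25
merge 4/25 + 13/50 → 21/50
merge 7/25 + 3/10 → 29/50
merge 21/50 + 29/50 → 1
L = 7/25 + 21/50 + 29/50 + 1 = 57/25 = 2.28 bits/symbol.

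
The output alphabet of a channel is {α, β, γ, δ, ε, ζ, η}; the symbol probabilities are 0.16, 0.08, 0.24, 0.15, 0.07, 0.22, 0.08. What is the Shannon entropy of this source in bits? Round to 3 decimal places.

2.660 bits

H = −Σ pᵢ log₂ pᵢ.
−0.16·log₂(0.16) = 0.4230
−0.08·log₂(0.08) = 0.2915
−0.24·log₂(0.24) = 0.4941
−0.15·log₂(0.15) = 0.4105
−0.07·log₂(0.07) = 0.2686
−0.22·log₂(0.22) = 0.4806
−0.08·log₂(0.08) = 0.2915
Sum ≈ 2.6598 → 2.660 bits.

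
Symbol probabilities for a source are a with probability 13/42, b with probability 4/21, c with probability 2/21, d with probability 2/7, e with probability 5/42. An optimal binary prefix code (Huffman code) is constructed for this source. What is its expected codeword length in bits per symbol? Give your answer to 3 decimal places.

Repeatedly combine the two least-probable nodes; the expected code length is the sum of the merged weights.
merge 2/21 + 5/42 → 3/14
merge 4/21 + 3/14 → 17/42
merge 2/7 + 13/42 → 25/42
merge 17/42 + 25/42 → 1
L = 3/14 + 17/42 + 25/42 + 1 = 31/14 ≈ 2.214 bits/symbol.

2.214 bits/symbol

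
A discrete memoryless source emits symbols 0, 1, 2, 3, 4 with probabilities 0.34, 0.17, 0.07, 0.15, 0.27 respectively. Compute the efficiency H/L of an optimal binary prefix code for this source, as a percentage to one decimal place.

97.0%

Entropy H = −Σ p log₂ p ≈ 2.1529 bits.
Huffman merges: 7/100+3/20→11/50; 17/100+11/50→39/100; 27/100+17/50→61/100; 39/100+61/100→1. L = 111/50 ≈ 2.2200.
Efficiency = H/L = 2.1529/2.2200 = 97.0%.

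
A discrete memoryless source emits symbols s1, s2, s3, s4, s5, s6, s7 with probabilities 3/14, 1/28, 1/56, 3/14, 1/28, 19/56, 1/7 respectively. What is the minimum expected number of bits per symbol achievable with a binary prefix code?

Repeatedly combine the two least-probable nodes; the expected code length is the sum of the merged weights.
merge 1/56 + 1/28 → 3/56
merge 1/28 + 3/56 → 5/56
merge 5/56 + 1/7 → 13/56
merge 3/14 + 3/14 → 3/7
merge 13/56 + 19/56 → 4/7
merge 3/7 + 4/7 → 1
L = 3/56 + 5/56 + 13/56 + 3/7 + 4/7 + 1 = 19/8 = 2.375 bits/symbol.

2.375 bits/symbol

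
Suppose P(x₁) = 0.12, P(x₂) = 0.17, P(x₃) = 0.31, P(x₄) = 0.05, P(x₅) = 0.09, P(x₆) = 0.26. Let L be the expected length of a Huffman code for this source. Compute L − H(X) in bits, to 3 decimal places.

Entropy H = −Σ p log₂ p ≈ 2.3595 bits.
Huffman merges: 1/20+9/100→7/50; 3/25+7/50→13/50; 17/100+13/50→43/100; 13/50+31/100→57/100; 43/100+57/100→1. L = 12/5 ≈ 2.4000.
L − H = 2.4000 − 2.3595 = 0.041 bits.

0.041 bits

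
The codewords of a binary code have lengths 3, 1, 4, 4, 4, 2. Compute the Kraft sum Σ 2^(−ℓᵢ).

1.0625

With common denominator 2^4 = 16: Σ 2^(−ℓᵢ) = 2/16 + 8/16 + 1/16 + 1/16 + 1/16 + 4/16 = 17/16 = 1.0625.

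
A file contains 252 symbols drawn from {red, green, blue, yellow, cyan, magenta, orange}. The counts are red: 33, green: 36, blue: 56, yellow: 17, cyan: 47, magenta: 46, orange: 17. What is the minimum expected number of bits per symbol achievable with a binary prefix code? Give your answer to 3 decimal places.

Probabilities are the counts divided by 252.
Repeatedly combine the two least-probable nodes; the expected code length is the sum of the merged weights.
merge 17/252 + 17/252 → 17/126
merge 11/84 + 17/126 → 67/252
merge 1/7 + 23/126 → 41/126
merge 47/252 + 2/9 → 103/252
merge 67/252 + 41/126 → 149/252
merge 103/252 + 149/252 → 1
L = 17/126 + 67/252 + 41/126 + 103/252 + 149/252 + 1 = 229/84 ≈ 2.726 bits/symbol.

2.726 bits/symbol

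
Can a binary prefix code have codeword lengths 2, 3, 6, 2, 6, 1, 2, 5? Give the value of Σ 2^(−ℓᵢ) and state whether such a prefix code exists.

With common denominator 2^6 = 64: Σ 2^(−ℓᵢ) = 16/64 + 8/64 + 1/64 + 16/64 + 1/64 + 32/64 + 16/64 + 2/64 = 92/64 = 1.4375.
Kraft's inequality requires Σ ≤ 1; here Σ = 1.4375 > 1, so no such prefix code exists.

1.4375; no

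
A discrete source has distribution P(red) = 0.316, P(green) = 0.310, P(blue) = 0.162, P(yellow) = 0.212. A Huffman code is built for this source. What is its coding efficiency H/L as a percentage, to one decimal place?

97.4%

Entropy H = −Σ p log₂ p ≈ 1.9488 bits.
Huffman merges: 81/500+53/250→187/500; 31/100+79/250→313/500; 187/500+313/500→1. L = 2 ≈ 2.0000.
Efficiency = H/L = 1.9488/2.0000 = 97.4%.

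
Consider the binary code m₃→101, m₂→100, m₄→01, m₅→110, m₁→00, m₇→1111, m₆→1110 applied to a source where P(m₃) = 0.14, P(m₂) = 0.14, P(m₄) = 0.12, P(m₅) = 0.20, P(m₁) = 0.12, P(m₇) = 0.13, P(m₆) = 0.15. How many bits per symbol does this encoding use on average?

L̄ = Σ pᵢ·ℓᵢ = 0.14·3 + 0.14·3 + 0.12·2 + 0.20·3 + 0.12·2 + 0.13·4 + 0.15·4 = 3.04 bits/symbol.

3.04 bits/symbol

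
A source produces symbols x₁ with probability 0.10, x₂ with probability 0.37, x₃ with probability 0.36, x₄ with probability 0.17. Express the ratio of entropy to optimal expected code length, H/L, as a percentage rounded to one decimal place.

96.2%

Entropy H = −Σ p log₂ p ≈ 1.8281 bits.
Huffman merges: 1/10+17/100→27/100; 27/100+9/25→63/100; 37/100+63/100→1. L = 19/10 ≈ 1.9000.
Efficiency = H/L = 1.8281/1.9000 = 96.2%.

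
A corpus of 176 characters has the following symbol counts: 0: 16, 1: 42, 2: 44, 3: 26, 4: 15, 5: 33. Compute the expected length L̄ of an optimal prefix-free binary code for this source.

2.5 bits/symbol

Probabilities are the counts divided by 176.
Repeatedly combine the two least-probable nodes; the expected code length is the sum of the merged weights.
merge 15/176 + 1/11 → 31/176
merge 13/88 + 31/176 → 57/176
merge 3/16 + 21/88 → 75/176
merge 1/4 + 57/176 → 101/176
merge 75/176 + 101/176 → 1
L = 31/176 + 57/176 + 75/176 + 101/176 + 1 = 5/2 = 2.5 bits/symbol.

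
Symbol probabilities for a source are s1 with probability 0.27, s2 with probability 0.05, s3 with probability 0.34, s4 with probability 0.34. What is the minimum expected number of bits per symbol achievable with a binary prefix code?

Repeatedly combine the two least-probable nodes; the expected code length is the sum of the merged weights.
merge 1/20 + 27/100 → 8/25
merge 8/25 + 17/50 → 33/50
merge 17/50 + 33/50 → 1
L = 8/25 + 33/50 + 1 = 99/50 = 1.98 bits/symbol.

1.98 bits/symbol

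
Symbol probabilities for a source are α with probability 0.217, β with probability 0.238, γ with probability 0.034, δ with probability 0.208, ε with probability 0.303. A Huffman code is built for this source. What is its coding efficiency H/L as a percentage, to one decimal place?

95.0%

Entropy H = −Σ p log₂ p ≈ 2.1302 bits.
Huffman merges: 17/500+26/125→121/500; 217/1000+119/500→91/200; 121/500+303/1000→109/200; 91/200+109/200→1. L = 1121/500 ≈ 2.2420.
Efficiency = H/L = 2.1302/2.2420 = 95.0%.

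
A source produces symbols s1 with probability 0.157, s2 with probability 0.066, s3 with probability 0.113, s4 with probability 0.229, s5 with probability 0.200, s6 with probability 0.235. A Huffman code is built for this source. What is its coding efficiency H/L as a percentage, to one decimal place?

Entropy H = −Σ p log₂ p ≈ 2.4760 bits.
Huffman merges: 33/500+113/1000→179/1000; 157/1000+179/1000→42/125; 1/5+229/1000→429/1000; 47/200+42/125→571/1000; 429/1000+571/1000→1. L = 503/200 ≈ 2.5150.
Efficiency = H/L = 2.4760/2.5150 = 98.4%.

98.4%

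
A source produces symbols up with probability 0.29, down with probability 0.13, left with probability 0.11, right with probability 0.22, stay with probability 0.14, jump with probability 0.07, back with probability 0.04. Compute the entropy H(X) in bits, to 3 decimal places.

2.583 bits

H = −Σ pᵢ log₂ pᵢ.
−0.29·log₂(0.29) = 0.5179
−0.13·log₂(0.13) = 0.3826
−0.11·log₂(0.11) = 0.3503
−0.22·log₂(0.22) = 0.4806
−0.14·log₂(0.14) = 0.3971
−0.07·log₂(0.07) = 0.2686
−0.04·log₂(0.04) = 0.1858
Sum ≈ 2.5828 → 2.583 bits.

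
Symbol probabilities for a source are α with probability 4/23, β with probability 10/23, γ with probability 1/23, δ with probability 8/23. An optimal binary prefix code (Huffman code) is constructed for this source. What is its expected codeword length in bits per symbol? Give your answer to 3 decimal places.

1.783 bits/symbol

Repeatedly combine the two least-probable nodes; the expected code length is the sum of the merged weights.
merge 1/23 + 4/23 → 5/23
merge 5/23 + 8/23 → 13/23
merge 10/23 + 13/23 → 1
L = 5/23 + 13/23 + 1 = 41/23 ≈ 1.783 bits/symbol.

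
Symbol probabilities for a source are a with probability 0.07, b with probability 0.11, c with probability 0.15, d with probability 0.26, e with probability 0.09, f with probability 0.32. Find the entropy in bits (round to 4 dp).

2.3734 bits

H = −Σ pᵢ log₂ pᵢ.
−0.07·log₂(0.07) = 0.2686
−0.11·log₂(0.11) = 0.3503
−0.15·log₂(0.15) = 0.4105
−0.26·log₂(0.26) = 0.5053
−0.09·log₂(0.09) = 0.3127
−0.32·log₂(0.32) = 0.5260
Sum ≈ 2.3734 → 2.3734 bits.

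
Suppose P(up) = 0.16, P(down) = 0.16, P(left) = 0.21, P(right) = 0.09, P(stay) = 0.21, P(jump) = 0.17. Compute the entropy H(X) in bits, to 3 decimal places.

2.539 bits

H = −Σ pᵢ log₂ pᵢ.
−0.16·log₂(0.16) = 0.4230
−0.16·log₂(0.16) = 0.4230
−0.21·log₂(0.21) = 0.4728
−0.09·log₂(0.09) = 0.3127
−0.21·log₂(0.21) = 0.4728
−0.17·log₂(0.17) = 0.4346
Sum ≈ 2.5389 → 2.539 bits.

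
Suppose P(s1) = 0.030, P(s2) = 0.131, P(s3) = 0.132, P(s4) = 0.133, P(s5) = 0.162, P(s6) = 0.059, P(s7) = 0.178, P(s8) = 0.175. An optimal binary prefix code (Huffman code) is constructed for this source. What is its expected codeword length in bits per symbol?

Repeatedly combine the two least-probable nodes; the expected code length is the sum of the merged weights.
merge 3/100 + 59/1000 → 89/1000
merge 89/1000 + 131/1000 → 11/50
merge 33/250 + 133/1000 → 53/200
merge 81/500 + 7/40 → 337/1000
merge 89/500 + 11/50 → 199/500
merge 53/200 + 337/1000 → 301/500
merge 199/500 + 301/500 → 1
L = 89/1000 + 11/50 + 53/200 + 337/1000 + 199/500 + 301/500 + 1 = 2911/1000 = 2.911 bits/symbol.

2.911 bits/symbol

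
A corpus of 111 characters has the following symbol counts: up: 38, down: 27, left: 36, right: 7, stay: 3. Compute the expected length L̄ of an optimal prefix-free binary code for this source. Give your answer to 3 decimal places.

2.081 bits/symbol

Probabilities are the counts divided by 111.
Repeatedly combine the two least-probable nodes; the expected code length is the sum of the merged weights.
merge 1/37 + 7/111 → 10/111
merge 10/111 + 9/37 → 1/3
merge 12/37 + 1/3 → 73/111
merge 38/111 + 73/111 → 1
L = 10/111 + 1/3 + 73/111 + 1 = 77/37 ≈ 2.081 bits/symbol.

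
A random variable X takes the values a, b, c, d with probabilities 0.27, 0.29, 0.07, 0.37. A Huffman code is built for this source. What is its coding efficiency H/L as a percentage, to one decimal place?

Entropy H = −Σ p log₂ p ≈ 1.8272 bits.
Huffman merges: 7/100+27/100→17/50; 29/100+17/50→63/100; 37/100+63/100→1. L = 197/100 ≈ 1.9700.
Efficiency = H/L = 1.8272/1.9700 = 92.8%.

92.8%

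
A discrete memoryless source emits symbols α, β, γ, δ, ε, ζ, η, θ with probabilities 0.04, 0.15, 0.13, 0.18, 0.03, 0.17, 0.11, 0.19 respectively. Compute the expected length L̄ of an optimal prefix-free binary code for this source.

Repeatedly combine the two least-probable nodes; the expected code length is the sum of the merged weights.
merge 3/100 + 1/25 → 7/100
merge 7/100 + 11/100 → 9/50
merge 13/100 + 3/20 → 7/25
merge 17/100 + 9/50 → 7/20
merge 9/50 + 19/100 → 37/100
merge 7/25 + 7/20 → 63/100
merge 37/100 + 63/100 → 1
L = 7/100 + 9/50 + 7/25 + 7/20 + 37/100 + 63/100 + 1 = 72/25 = 2.88 bits/symbol.

2.88 bits/symbol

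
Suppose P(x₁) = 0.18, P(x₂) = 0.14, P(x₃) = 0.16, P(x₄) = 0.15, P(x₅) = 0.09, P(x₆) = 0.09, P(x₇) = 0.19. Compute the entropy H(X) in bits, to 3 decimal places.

2.757 bits

H = −Σ pᵢ log₂ pᵢ.
−0.18·log₂(0.18) = 0.4453
−0.14·log₂(0.14) = 0.3971
−0.16·log₂(0.16) = 0.4230
−0.15·log₂(0.15) = 0.4105
−0.09·log₂(0.09) = 0.3127
−0.09·log₂(0.09) = 0.3127
−0.19·log₂(0.19) = 0.4552
Sum ≈ 2.7565 → 2.757 bits.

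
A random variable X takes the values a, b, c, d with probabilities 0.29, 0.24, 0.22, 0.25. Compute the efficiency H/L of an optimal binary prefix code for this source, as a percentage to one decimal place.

99.6%

Entropy H = −Σ p log₂ p ≈ 1.9926 bits.
Huffman merges: 11/50+6/25→23/50; 1/4+29/100→27/50; 23/50+27/50→1. L = 2 ≈ 2.0000.
Efficiency = H/L = 1.9926/2.0000 = 99.6%.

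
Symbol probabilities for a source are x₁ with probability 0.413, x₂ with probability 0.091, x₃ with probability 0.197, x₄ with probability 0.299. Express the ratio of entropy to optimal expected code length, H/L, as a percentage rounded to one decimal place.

97.3%

Entropy H = −Σ p log₂ p ≈ 1.8241 bits.
Huffman merges: 91/1000+197/1000→36/125; 36/125+299/1000→587/1000; 413/1000+587/1000→1. L = 15/8 ≈ 1.8750.
Efficiency = H/L = 1.8241/1.8750 = 97.3%.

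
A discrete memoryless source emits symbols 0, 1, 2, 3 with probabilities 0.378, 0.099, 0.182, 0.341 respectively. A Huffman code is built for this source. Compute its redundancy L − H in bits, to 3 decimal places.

Entropy H = −Σ p log₂ p ≈ 1.8375 bits.
Huffman merges: 99/1000+91/500→281/1000; 281/1000+341/1000→311/500; 189/500+311/500→1. L = 1903/1000 ≈ 1.9030.
L − H = 1.9030 − 1.8375 = 0.066 bits.

0.066 bits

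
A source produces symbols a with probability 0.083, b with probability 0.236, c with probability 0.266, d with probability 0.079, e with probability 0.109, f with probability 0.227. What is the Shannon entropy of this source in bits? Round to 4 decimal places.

H = −Σ pᵢ log₂ pᵢ.
−0.083·log₂(0.083) = 0.2980
−0.236·log₂(0.236) = 0.4916
−0.266·log₂(0.266) = 0.5082
−0.079·log₂(0.079) = 0.2893
−0.109·log₂(0.109) = 0.3485
−0.227·log₂(0.227) = 0.4856
Sum ≈ 2.4213 → 2.4213 bits.

2.4213 bits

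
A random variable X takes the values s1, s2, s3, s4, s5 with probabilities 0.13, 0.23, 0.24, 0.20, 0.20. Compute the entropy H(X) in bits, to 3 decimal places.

2.293 bits

H = −Σ pᵢ log₂ pᵢ.
−0.13·log₂(0.13) = 0.3826
−0.23·log₂(0.23) = 0.4877
−0.24·log₂(0.24) = 0.4941
−0.20·log₂(0.20) = 0.4644
−0.20·log₂(0.20) = 0.4644
Sum ≈ 2.2932 → 2.293 bits.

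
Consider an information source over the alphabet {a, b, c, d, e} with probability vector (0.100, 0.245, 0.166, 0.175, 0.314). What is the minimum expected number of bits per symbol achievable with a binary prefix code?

2.266 bits/symbol

Repeatedly combine the two least-probable nodes; the expected code length is the sum of the merged weights.
merge 1/10 + 83/500 → 133/500
merge 7/40 + 49/200 → 21/50
merge 133/500 + 157/500 → 29/50
merge 21/50 + 29/50 → 1
L = 133/500 + 21/50 + 29/50 + 1 = 1133/500 = 2.266 bits/symbol.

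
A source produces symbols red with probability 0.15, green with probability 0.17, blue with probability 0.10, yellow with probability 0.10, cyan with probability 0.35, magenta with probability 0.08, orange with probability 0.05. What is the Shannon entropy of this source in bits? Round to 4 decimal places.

2.5472 bits

H = −Σ pᵢ log₂ pᵢ.
−0.15·log₂(0.15) = 0.4105
−0.17·log₂(0.17) = 0.4346
−0.10·log₂(0.10) = 0.3322
−0.10·log₂(0.10) = 0.3322
−0.35·log₂(0.35) = 0.5301
−0.08·log₂(0.08) = 0.2915
−0.05·log₂(0.05) = 0.2161
Sum ≈ 2.5472 → 2.5472 bits.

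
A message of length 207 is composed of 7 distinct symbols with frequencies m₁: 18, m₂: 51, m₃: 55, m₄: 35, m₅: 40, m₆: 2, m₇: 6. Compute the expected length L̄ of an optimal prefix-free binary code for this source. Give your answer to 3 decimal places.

2.459 bits/symbol

Probabilities are the counts divided by 207.
Repeatedly combine the two least-probable nodes; the expected code length is the sum of the merged weights.
merge 2/207 + 2/69 → 8/207
merge 8/207 + 2/23 → 26/207
merge 26/207 + 35/207 → 61/207
merge 40/207 + 17/69 → 91/207
merge 55/207 + 61/207 → 116/207
merge 91/207 + 116/207 → 1
L = 8/207 + 26/207 + 61/207 + 91/207 + 116/207 + 1 = 509/207 ≈ 2.459 bits/symbol.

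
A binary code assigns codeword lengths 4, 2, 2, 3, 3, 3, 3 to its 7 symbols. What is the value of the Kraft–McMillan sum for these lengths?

With common denominator 2^4 = 16: Σ 2^(−ℓᵢ) = 1/16 + 4/16 + 4/16 + 2/16 + 2/16 + 2/16 + 2/16 = 17/16 = 1.0625.

1.0625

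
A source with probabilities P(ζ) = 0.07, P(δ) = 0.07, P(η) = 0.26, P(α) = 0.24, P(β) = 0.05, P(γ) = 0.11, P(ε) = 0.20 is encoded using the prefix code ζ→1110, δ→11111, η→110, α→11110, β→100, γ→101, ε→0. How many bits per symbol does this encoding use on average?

L̄ = Σ pᵢ·ℓᵢ = 0.07·4 + 0.07·5 + 0.26·3 + 0.24·5 + 0.05·3 + 0.11·3 + 0.20·1 = 3.29 bits/symbol.

3.29 bits/symbol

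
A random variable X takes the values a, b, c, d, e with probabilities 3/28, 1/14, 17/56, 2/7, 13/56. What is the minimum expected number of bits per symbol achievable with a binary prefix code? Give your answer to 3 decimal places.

2.179 bits/symbol

Repeatedly combine the two least-probable nodes; the expected code length is the sum of the merged weights.
merge 1/14 + 3/28 → 5/28
merge 5/28 + 13/56 → 23/56
merge 2/7 + 17/56 → 33/56
merge 23/56 + 33/56 → 1
L = 5/28 + 23/56 + 33/56 + 1 = 61/28 ≈ 2.179 bits/symbol.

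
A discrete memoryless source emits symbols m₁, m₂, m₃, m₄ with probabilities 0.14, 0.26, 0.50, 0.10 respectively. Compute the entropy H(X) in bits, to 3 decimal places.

H = −Σ pᵢ log₂ pᵢ.
−0.14·log₂(0.14) = 0.3971
−0.26·log₂(0.26) = 0.5053
−0.50·log₂(0.50) = 0.5000
−0.10·log₂(0.10) = 0.3322
Sum ≈ 1.7346 → 1.735 bits.

1.735 bits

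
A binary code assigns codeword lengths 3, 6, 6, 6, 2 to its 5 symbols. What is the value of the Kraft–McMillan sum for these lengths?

With common denominator 2^6 = 64: Σ 2^(−ℓᵢ) = 8/64 + 1/64 + 1/64 + 1/64 + 16/64 = 27/64 = 0.421875.

0.421875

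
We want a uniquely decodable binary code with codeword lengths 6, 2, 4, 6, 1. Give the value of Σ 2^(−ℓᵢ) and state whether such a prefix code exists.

0.84375; yes

With common denominator 2^6 = 64: Σ 2^(−ℓᵢ) = 1/64 + 16/64 + 4/64 + 1/64 + 32/64 = 54/64 = 0.84375.
Kraft's inequality requires Σ ≤ 1; here Σ = 0.84375 ≤ 1, so such a prefix code exists.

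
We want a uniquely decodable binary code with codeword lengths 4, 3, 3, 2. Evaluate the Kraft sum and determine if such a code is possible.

With common denominator 2^4 = 16: Σ 2^(−ℓᵢ) = 1/16 + 2/16 + 2/16 + 4/16 = 9/16 = 0.5625.
Kraft's inequality requires Σ ≤ 1; here Σ = 0.5625 ≤ 1, so such a prefix code exists.

0.5625; yes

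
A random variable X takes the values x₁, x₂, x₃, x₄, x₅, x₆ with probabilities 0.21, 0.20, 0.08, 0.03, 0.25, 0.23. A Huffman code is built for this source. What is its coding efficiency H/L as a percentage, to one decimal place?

Entropy H = −Σ p log₂ p ≈ 2.3682 bits.
Huffman merges: 3/100+2/25→11/100; 11/100+1/5→31/100; 21/100+23/100→11/25; 1/4+31/100→14/25; 11/25+14/25→1. L = 121/50 ≈ 2.4200.
Efficiency = H/L = 2.3682/2.4200 = 97.9%.

97.9%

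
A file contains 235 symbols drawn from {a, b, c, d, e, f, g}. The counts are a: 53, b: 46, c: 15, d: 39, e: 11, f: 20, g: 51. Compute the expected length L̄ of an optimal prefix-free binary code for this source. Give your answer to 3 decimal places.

2.668 bits/symbol

Probabilities are the counts divided by 235.
Repeatedly combine the two least-probable nodes; the expected code length is the sum of the merged weights.
merge 11/235 + 3/47 → 26/235
merge 4/47 + 26/235 → 46/235
merge 39/235 + 46/235 → 17/47
merge 46/235 + 51/235 → 97/235
merge 53/235 + 17/47 → 138/235
merge 97/235 + 138/235 → 1
L = 26/235 + 46/235 + 17/47 + 97/235 + 138/235 + 1 = 627/235 ≈ 2.668 bits/symbol.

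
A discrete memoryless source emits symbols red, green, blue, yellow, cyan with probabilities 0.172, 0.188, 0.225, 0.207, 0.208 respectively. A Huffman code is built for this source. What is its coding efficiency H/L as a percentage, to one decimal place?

Entropy H = −Σ p log₂ p ≈ 2.3159 bits.
Huffman merges: 43/250+47/250→9/25; 207/1000+26/125→83/200; 9/40+9/25→117/200; 83/200+117/200→1. L = 59/25 ≈ 2.3600.
Efficiency = H/L = 2.3159/2.3600 = 98.1%.

98.1%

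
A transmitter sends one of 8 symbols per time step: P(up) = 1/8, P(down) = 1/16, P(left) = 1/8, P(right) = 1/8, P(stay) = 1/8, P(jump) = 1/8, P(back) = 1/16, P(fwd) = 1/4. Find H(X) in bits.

Each probability is a power of 1/2, so log₂(1/p) is an integer.
H = Σ p·log₂(1/p) = 1/8·3 + 1/16·4 + 1/8·3 + 1/8·3 + 1/8·3 + 1/8·3 + 1/16·4 + 1/4·2 = 2.875 bits.

2.875 bits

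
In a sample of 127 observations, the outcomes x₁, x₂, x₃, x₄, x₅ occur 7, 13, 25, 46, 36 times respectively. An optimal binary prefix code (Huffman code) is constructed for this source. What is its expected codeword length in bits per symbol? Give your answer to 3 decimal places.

2.150 bits/symbol

Probabilities are the counts divided by 127.
Repeatedly combine the two least-probable nodes; the expected code length is the sum of the merged weights.
merge 7/127 + 13/127 → 20/127
merge 20/127 + 25/127 → 45/127
merge 36/127 + 45/127 → 81/127
merge 46/127 + 81/127 → 1
L = 20/127 + 45/127 + 81/127 + 1 = 273/127 ≈ 2.150 bits/symbol.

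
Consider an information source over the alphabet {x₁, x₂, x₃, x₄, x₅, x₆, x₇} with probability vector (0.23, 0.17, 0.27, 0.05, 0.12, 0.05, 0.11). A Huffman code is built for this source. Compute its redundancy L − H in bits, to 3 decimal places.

Entropy H = −Σ p log₂ p ≈ 2.5818 bits.
Huffman merges: 1/20+1/20→1/10; 1/10+11/100→21/100; 3/25+17/100→29/100; 21/100+23/100→11/25; 27/100+29/100→14/25; 11/25+14/25→1. L = 13/5 ≈ 2.6000.
L − H = 2.6000 − 2.5818 = 0.018 bits.

0.018 bits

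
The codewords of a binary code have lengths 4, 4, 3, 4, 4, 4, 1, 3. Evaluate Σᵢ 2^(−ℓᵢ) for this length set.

1.0625

With common denominator 2^4 = 16: Σ 2^(−ℓᵢ) = 1/16 + 1/16 + 2/16 + 1/16 + 1/16 + 1/16 + 8/16 + 2/16 = 17/16 = 1.0625.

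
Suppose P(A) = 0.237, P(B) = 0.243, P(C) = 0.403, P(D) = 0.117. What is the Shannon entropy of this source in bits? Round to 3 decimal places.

H = −Σ pᵢ log₂ pᵢ.
−0.237·log₂(0.237) = 0.4923
−0.243·log₂(0.243) = 0.4960
−0.403·log₂(0.403) = 0.5284
−0.117·log₂(0.117) = 0.3622
Sum ≈ 1.8788 → 1.879 bits.

1.879 bits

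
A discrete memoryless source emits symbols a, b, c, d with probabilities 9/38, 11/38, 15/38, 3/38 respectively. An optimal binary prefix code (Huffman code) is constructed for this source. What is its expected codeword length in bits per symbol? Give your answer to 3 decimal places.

1.921 bits/symbol

Repeatedly combine the two least-probable nodes; the expected code length is the sum of the merged weights.
merge 3/38 + 9/38 → 6/19
merge 11/38 + 6/19 → 23/38
merge 15/38 + 23/38 → 1
L = 6/19 + 23/38 + 1 = 73/38 ≈ 1.921 bits/symbol.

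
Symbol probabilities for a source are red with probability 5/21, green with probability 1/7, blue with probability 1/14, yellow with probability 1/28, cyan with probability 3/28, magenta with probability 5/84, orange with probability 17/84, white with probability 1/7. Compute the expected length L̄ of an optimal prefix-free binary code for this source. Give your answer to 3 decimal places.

Repeatedly combine the two least-probable nodes; the expected code length is the sum of the merged weights.
merge 1/28 + 5/84 → 2/21
merge 1/14 + 2/21 → 1/6
merge 3/28 + 1/7 → 1/4
merge 1/7 + 1/6 → 13/42
merge 17/84 + 5/21 → 37/84
merge 1/4 + 13/42 → 47/84
merge 37/84 + 47/84 → 1
L = 2/21 + 1/6 + 1/4 + 13/42 + 37/84 + 47/84 + 1 = 79/28 ≈ 2.821 bits/symbol.

2.821 bits/symbol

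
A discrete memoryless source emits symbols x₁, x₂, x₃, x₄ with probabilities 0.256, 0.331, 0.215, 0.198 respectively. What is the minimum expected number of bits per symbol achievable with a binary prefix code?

2 bits/symbol

Repeatedly combine the two least-probable nodes; the expected code length is the sum of the merged weights.
merge 99/500 + 43/200 → 413/1000
merge 32/125 + 331/1000 → 587/1000
merge 413/1000 + 587/1000 → 1
L = 413/1000 + 587/1000 + 1 = 2 bits/symbol.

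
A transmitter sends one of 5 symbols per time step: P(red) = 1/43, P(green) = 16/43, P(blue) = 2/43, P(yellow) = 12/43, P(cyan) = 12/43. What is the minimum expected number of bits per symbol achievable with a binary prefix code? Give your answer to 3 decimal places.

2.047 bits/symbol

Repeatedly combine the two least-probable nodes; the expected code length is the sum of the merged weights.
merge 1/43 + 2/43 → 3/43
merge 3/43 + 12/43 → 15/43
merge 12/43 + 15/43 → 27/43
merge 16/43 + 27/43 → 1
L = 3/43 + 15/43 + 27/43 + 1 = 88/43 ≈ 2.047 bits/symbol.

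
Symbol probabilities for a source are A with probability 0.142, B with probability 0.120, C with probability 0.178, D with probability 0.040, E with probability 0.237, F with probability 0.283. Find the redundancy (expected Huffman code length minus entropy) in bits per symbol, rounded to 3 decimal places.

Entropy H = −Σ p log₂ p ≈ 2.4036 bits.
Huffman merges: 1/25+3/25→4/25; 71/500+4/25→151/500; 89/500+237/1000→83/200; 283/1000+151/500→117/200; 83/200+117/200→1. L = 1231/500 ≈ 2.4620.
L − H = 2.4620 − 2.4036 = 0.058 bits.

0.058 bits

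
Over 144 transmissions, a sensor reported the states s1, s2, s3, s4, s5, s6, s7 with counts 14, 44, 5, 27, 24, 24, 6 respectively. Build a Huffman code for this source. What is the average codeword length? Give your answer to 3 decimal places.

2.583 bits/symbol

Probabilities are the counts divided by 144.
Repeatedly combine the two least-probable nodes; the expected code length is the sum of the merged weights.
merge 5/144 + 1/24 → 11/144
merge 11/144 + 7/72 → 25/144
merge 1/6 + 1/6 → 1/3
merge 25/144 + 3/16 → 13/36
merge 11/36 + 1/3 → 23/36
merge 13/36 + 23/36 → 1
L = 11/144 + 25/144 + 1/3 + 13/36 + 23/36 + 1 = 31/12 ≈ 2.583 bits/symbol.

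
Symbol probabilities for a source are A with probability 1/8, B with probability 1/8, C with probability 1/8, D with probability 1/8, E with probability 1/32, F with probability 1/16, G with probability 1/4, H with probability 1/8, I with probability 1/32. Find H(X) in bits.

Each probability is a power of 1/2, so log₂(1/p) is an integer.
H = Σ p·log₂(1/p) = 1/8·3 + 1/8·3 + 1/8·3 + 1/8·3 + 1/32·5 + 1/16·4 + 1/4·2 + 1/8·3 + 1/32·5 = 2.9375 bits.

2.9375 bits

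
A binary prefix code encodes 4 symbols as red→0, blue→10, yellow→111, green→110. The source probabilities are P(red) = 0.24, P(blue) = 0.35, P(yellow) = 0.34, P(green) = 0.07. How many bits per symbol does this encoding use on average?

2.17 bits/symbol

L̄ = Σ pᵢ·ℓᵢ = 0.24·1 + 0.35·2 + 0.34·3 + 0.07·3 = 2.17 bits/symbol.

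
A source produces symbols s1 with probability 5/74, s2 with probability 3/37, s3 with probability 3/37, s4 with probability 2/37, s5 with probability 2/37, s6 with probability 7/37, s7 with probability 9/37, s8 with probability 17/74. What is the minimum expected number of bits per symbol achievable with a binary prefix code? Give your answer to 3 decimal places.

2.784 bits/symbol

Repeatedly combine the two least-probable nodes; the expected code length is the sum of the merged weights.
merge 2/37 + 2/37 → 4/37
merge 5/74 + 3/37 → 11/74
merge 3/37 + 4/37 → 7/37
merge 11/74 + 7/37 → 25/74
merge 7/37 + 17/74 → 31/74
merge 9/37 + 25/74 → 43/74
merge 31/74 + 43/74 → 1
L = 4/37 + 11/74 + 7/37 + 25/74 + 31/74 + 43/74 + 1 = 103/37 ≈ 2.784 bits/symbol.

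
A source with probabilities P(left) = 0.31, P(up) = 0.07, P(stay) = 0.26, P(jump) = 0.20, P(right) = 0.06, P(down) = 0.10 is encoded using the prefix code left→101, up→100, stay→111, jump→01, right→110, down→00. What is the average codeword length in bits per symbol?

2.7 bits/symbol

L̄ = Σ pᵢ·ℓᵢ = 0.31·3 + 0.07·3 + 0.26·3 + 0.20·2 + 0.06·3 + 0.10·2 = 2.7 bits/symbol.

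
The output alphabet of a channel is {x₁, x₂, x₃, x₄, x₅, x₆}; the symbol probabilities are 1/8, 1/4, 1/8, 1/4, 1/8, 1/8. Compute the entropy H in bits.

2.5 bits

Each probability is a power of 1/2, so log₂(1/p) is an integer.
H = Σ p·log₂(1/p) = 1/8·3 + 1/4·2 + 1/8·3 + 1/4·2 + 1/8·3 + 1/8·3 = 2.5 bits.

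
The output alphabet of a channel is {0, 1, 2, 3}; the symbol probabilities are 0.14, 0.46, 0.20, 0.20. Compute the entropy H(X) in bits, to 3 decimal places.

H = −Σ pᵢ log₂ pᵢ.
−0.14·log₂(0.14) = 0.3971
−0.46·log₂(0.46) = 0.5153
−0.20·log₂(0.20) = 0.4644
−0.20·log₂(0.20) = 0.4644
Sum ≈ 1.8412 → 1.841 bits.

1.841 bits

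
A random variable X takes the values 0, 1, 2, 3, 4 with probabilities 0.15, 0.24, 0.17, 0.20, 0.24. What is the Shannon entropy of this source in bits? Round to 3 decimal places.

2.298 bits

H = −Σ pᵢ log₂ pᵢ.
−0.15·log₂(0.15) = 0.4105
−0.24·log₂(0.24) = 0.4941
−0.17·log₂(0.17) = 0.4346
−0.20·log₂(0.20) = 0.4644
−0.24·log₂(0.24) = 0.4941
Sum ≈ 2.2978 → 2.298 bits.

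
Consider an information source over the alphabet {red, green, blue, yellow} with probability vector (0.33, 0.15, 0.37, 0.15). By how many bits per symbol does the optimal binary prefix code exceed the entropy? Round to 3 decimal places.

0.050 bits

Entropy H = −Σ p log₂ p ≈ 1.8796 bits.
Huffman merges: 3/20+3/20→3/10; 3/10+33/100→63/100; 37/100+63/100→1. L = 193/100 ≈ 1.9300.
L − H = 1.9300 − 1.8796 = 0.050 bits.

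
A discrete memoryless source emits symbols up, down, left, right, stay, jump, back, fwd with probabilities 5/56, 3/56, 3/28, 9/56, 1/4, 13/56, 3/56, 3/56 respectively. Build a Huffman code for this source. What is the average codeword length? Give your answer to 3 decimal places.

2.768 bits/symbol

Repeatedly combine the two least-probable nodes; the expected code length is the sum of the merged weights.
merge 3/56 + 3/56 → 3/28
merge 3/56 + 5/56 → 1/7
merge 3/28 + 3/28 → 3/14
merge 1/7 + 9/56 → 17/56
merge 3/14 + 13/56 → 25/56
merge 1/4 + 17/56 → 31/56
merge 25/56 + 31/56 → 1
L = 3/28 + 1/7 + 3/14 + 17/56 + 25/56 + 31/56 + 1 = 155/56 ≈ 2.768 bits/symbol.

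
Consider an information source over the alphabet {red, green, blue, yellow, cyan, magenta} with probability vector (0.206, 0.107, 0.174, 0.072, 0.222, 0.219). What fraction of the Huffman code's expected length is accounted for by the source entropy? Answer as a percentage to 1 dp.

Entropy H = −Σ p log₂ p ≈ 2.4887 bits.
Huffman merges: 9/125+107/1000→179/1000; 87/500+179/1000→353/1000; 103/500+219/1000→17/40; 111/500+353/1000→23/40; 17/40+23/40→1. L = 633/250 ≈ 2.5320.
Efficiency = H/L = 2.4887/2.5320 = 98.3%.

98.3%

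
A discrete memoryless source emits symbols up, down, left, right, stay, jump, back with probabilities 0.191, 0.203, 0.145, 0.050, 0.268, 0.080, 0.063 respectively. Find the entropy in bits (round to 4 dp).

2.5951 bits

H = −Σ pᵢ log₂ pᵢ.
−0.191·log₂(0.191) = 0.4562
−0.203·log₂(0.203) = 0.4670
−0.145·log₂(0.145) = 0.4040
−0.050·log₂(0.050) = 0.2161
−0.268·log₂(0.268) = 0.5091
−0.080·log₂(0.080) = 0.2915
−0.063·log₂(0.063) = 0.2513
Sum ≈ 2.5951 → 2.5951 bits.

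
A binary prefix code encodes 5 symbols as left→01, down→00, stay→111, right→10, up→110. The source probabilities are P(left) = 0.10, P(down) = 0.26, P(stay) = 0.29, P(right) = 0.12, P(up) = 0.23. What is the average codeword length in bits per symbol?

L̄ = Σ pᵢ·ℓᵢ = 0.10·2 + 0.26·2 + 0.29·3 + 0.12·2 + 0.23·3 = 2.52 bits/symbol.

2.52 bits/symbol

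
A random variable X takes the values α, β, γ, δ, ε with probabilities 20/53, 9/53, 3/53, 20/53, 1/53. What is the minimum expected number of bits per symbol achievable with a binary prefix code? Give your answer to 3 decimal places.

1.943 bits/symbol

Repeatedly combine the two least-probable nodes; the expected code length is the sum of the merged weights.
merge 1/53 + 3/53 → 4/53
merge 4/53 + 9/53 → 13/53
merge 13/53 + 20/53 → 33/53
merge 20/53 + 33/53 → 1
L = 4/53 + 13/53 + 33/53 + 1 = 103/53 ≈ 1.943 bits/symbol.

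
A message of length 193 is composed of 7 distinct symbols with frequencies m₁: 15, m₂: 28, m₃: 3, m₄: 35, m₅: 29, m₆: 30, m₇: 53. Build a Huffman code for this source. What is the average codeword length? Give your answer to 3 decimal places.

Probabilities are the counts divided by 193.
Repeatedly combine the two least-probable nodes; the expected code length is the sum of the merged weights.
merge 3/193 + 15/193 → 18/193
merge 18/193 + 28/193 → 46/193
merge 29/193 + 30/193 → 59/193
merge 35/193 + 46/193 → 81/193
merge 53/193 + 59/193 → 112/193
merge 81/193 + 112/193 → 1
L = 18/193 + 46/193 + 59/193 + 81/193 + 112/193 + 1 = 509/193 ≈ 2.637 bits/symbol.

2.637 bits/symbol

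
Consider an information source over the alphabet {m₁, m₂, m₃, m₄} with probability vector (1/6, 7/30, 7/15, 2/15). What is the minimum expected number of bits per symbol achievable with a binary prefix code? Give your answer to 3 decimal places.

1.833 bits/symbol

Repeatedly combine the two least-probable nodes; the expected code length is the sum of the merged weights.
merge 2/15 + 1/6 → 3/10
merge 7/30 + 3/10 → 8/15
merge 7/15 + 8/15 → 1
L = 3/10 + 8/15 + 1 = 11/6 ≈ 1.833 bits/symbol.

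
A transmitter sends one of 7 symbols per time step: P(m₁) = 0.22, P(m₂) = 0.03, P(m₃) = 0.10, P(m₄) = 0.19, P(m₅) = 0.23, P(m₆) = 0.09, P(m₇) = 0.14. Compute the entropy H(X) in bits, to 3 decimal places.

H = −Σ pᵢ log₂ pᵢ.
−0.22·log₂(0.22) = 0.4806
−0.03·log₂(0.03) = 0.1518
−0.10·log₂(0.10) = 0.3322
−0.19·log₂(0.19) = 0.4552
−0.23·log₂(0.23) = 0.4877
−0.09·log₂(0.09) = 0.3127
−0.14·log₂(0.14) = 0.3971
Sum ≈ 2.6172 → 2.617 bits.

2.617 bits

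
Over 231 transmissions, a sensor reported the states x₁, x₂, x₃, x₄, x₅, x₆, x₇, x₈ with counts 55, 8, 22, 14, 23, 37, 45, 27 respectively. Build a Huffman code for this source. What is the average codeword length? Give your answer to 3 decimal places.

2.853 bits/symbol

Probabilities are the counts divided by 231.
Repeatedly combine the two least-probable nodes; the expected code length is the sum of the merged weights.
merge 8/231 + 2/33 → 2/21
merge 2/21 + 2/21 → 4/21
merge 23/231 + 9/77 → 50/231
merge 37/231 + 4/21 → 27/77
merge 15/77 + 50/231 → 95/231
merge 5/21 + 27/77 → 136/231
merge 95/231 + 136/231 → 1
L = 2/21 + 4/21 + 50/231 + 27/77 + 95/231 + 136/231 + 1 = 659/231 ≈ 2.853 bits/symbol.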